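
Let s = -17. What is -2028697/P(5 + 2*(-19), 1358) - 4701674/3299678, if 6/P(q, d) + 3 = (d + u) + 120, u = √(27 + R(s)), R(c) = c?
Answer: -4936859573034947/9899034 - 2028697*√10/6 ≈ -4.9979e+8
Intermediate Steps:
u = √10 (u = √(27 - 17) = √10 ≈ 3.1623)
P(q, d) = 6/(117 + d + √10) (P(q, d) = 6/(-3 + ((d + √10) + 120)) = 6/(-3 + (120 + d + √10)) = 6/(117 + d + √10))
-2028697/P(5 + 2*(-19), 1358) - 4701674/3299678 = -(2992328075/6 + 2028697*√10/6) - 4701674/3299678 = -(2992328075/6 + 2028697*√10/6) - 4701674*1/3299678 = -2028697*(1475/6 + √10/6) - 2350837/1649839 = (-2992328075/6 - 2028697*√10/6) - 2350837/1649839 = -4936859573034947/9899034 - 2028697*√10/6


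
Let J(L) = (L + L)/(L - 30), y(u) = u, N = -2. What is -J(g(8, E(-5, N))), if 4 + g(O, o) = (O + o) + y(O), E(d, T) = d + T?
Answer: ⅖ ≈ 0.40000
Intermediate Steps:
E(d, T) = T + d
g(O, o) = -4 + o + 2*O (g(O, o) = -4 + ((O + o) + O) = -4 + (o + 2*O) = -4 + o + 2*O)
J(L) = 2*L/(-30 + L) (J(L) = (2*L)/(-30 + L) = 2*L/(-30 + L))
-J(g(8, E(-5, N))) = -2*(-4 + (-2 - 5) + 2*8)/(-30 + (-4 + (-2 - 5) + 2*8)) = -2*(-4 - 7 + 16)/(-30 + (-4 - 7 + 16)) = -2*5/(-30 + 5) = -2*5/(-25) = -2*5*(-1)/25 = -1*(-⅖) = ⅖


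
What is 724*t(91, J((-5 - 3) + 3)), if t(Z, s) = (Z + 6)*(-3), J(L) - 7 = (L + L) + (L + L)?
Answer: -210684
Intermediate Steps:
J(L) = 7 + 4*L (J(L) = 7 + ((L + L) + (L + L)) = 7 + (2*L + 2*L) = 7 + 4*L)
t(Z, s) = -18 - 3*Z (t(Z, s) = (6 + Z)*(-3) = -18 - 3*Z)
724*t(91, J((-5 - 3) + 3)) = 724*(-18 - 3*91) = 724*(-18 - 273) = 724*(-291) = -210684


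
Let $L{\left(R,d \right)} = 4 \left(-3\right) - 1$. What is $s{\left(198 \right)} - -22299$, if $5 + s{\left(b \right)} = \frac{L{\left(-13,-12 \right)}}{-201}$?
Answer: $\frac{4481107}{201} \approx 22294.0$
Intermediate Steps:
$L{\left(R,d \right)} = -13$ ($L{\left(R,d \right)} = -12 - 1 = -13$)
$s{\left(b \right)} = - \frac{992}{201}$ ($s{\left(b \right)} = -5 - \frac{13}{-201} = -5 - - \frac{13}{201} = -5 + \frac{13}{201} = - \frac{992}{201}$)
$s{\left(198 \right)} - -22299 = - \frac{992}{201} - -22299 = - \frac{992}{201} + 22299 = \frac{4481107}{201}$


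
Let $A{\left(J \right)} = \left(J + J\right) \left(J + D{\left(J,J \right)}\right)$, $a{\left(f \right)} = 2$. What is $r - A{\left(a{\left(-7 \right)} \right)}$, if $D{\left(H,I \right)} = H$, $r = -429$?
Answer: $-445$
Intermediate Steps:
$A{\left(J \right)} = 4 J^{2}$ ($A{\left(J \right)} = \left(J + J\right) \left(J + J\right) = 2 J 2 J = 4 J^{2}$)
$r - A{\left(a{\left(-7 \right)} \right)} = -429 - 4 \cdot 2^{2} = -429 - 4 \cdot 4 = -429 - 16 = -445$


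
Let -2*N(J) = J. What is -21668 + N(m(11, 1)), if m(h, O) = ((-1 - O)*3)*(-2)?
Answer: -21674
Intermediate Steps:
m(h, O) = 6 + 6*O (m(h, O) = (-3 - 3*O)*(-2) = 6 + 6*O)
N(J) = -J/2
-21668 + N(m(11, 1)) = -21668 - (6 + 6*1)/2 = -21668 - (6 + 6)/2 = -21668 - 1/2*12 = -21668 - 6 = -21674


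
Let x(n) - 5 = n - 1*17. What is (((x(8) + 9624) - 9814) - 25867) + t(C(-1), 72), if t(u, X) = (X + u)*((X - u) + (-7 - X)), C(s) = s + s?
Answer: -26411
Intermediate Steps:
C(s) = 2*s
x(n) = -12 + n (x(n) = 5 + (n - 1*17) = 5 + (n - 17) = 5 + (-17 + n) = -12 + n)
t(u, X) = (-7 - u)*(X + u) (t(u, X) = (X + u)*(-7 - u) = (-7 - u)*(X + u))
(((x(8) + 9624) - 9814) - 25867) + t(C(-1), 72) = ((((-12 + 8) + 9624) - 9814) - 25867) + (-(2*(-1))**2 - 7*72 - 14*(-1) - 1*72*2*(-1)) = (((-4 + 9624) - 9814) - 25867) + (-1*(-2)**2 - 504 - 7*(-2) - 1*72*(-2)) = ((9620 - 9814) - 25867) + (-1*4 - 504 + 14 + 144) = (-194 - 25867) + (-4 - 504 + 14 + 144) = -26061 - 350 = -26411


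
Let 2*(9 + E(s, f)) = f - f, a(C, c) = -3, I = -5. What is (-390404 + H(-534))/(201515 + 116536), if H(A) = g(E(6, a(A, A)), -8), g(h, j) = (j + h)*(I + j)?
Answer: -130061/106017 ≈ -1.2268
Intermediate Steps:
E(s, f) = -9 (E(s, f) = -9 + (f - f)/2 = -9 + (½)*0 = -9 + 0 = -9)
g(h, j) = (-5 + j)*(h + j) (g(h, j) = (j + h)*(-5 + j) = (h + j)*(-5 + j) = (-5 + j)*(h + j))
H(A) = 221 (H(A) = (-8)² - 5*(-9) - 5*(-8) - 9*(-8) = 64 + 45 + 40 + 72 = 221)
(-390404 + H(-534))/(201515 + 116536) = (-390404 + 221)/(201515 + 116536) = -390183/318051 = -390183*1/318051 = -130061/106017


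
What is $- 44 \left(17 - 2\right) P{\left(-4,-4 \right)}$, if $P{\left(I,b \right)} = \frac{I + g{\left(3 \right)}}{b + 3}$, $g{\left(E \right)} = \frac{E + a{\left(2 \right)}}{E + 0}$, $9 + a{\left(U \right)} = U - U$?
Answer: $-3960$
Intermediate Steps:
$a{\left(U \right)} = -9$ ($a{\left(U \right)} = -9 + \left(U - U\right) = -9 + 0 = -9$)
$g{\left(E \right)} = \frac{-9 + E}{E}$ ($g{\left(E \right)} = \frac{E - 9}{E + 0} = \frac{-9 + E}{E}$)
$P{\left(I,b \right)} = \frac{-2 + I}{3 + b}$ ($P{\left(I,b \right)} = \frac{I + \frac{-9 + 3}{3}}{b + 3} = \frac{I + \frac{1}{3} \left(-6\right)}{3 + b} = \frac{I - 2}{3 + b} = \frac{-2 + I}{3 + b}$)
$- 44 \left(17 - 2\right) P{\left(-4,-4 \right)} = - 44 \left(17 - 2\right) \frac{-2 - 4}{3 - 4} = \left(-44\right) 15 \frac{1}{-1} \left(-6\right) = - 660 \left(\left(-1\right) \left(-6\right)\right) = \left(-660\right) 6 = -3960$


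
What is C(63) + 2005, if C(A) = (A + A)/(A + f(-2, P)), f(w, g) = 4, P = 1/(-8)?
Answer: 134461/67 ≈ 2006.9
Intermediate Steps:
P = -⅛ ≈ -0.12500
C(A) = 2*A/(4 + A) (C(A) = (A + A)/(A + 4) = (2*A)/(4 + A) = 2*A/(4 + A))
C(63) + 2005 = 2*63/(4 + 63) + 2005 = 2*63/67 + 2005 = 2*63*(1/67) + 2005 = 126/67 + 2005 = 134461/67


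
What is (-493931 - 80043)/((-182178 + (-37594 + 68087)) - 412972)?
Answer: 573974/564657 ≈ 1.0165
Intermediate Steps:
(-493931 - 80043)/((-182178 + (-37594 + 68087)) - 412972) = -573974/((-182178 + 30493) - 412972) = -573974/(-151685 - 412972) = -573974/(-564657) = -573974*(-1/564657) = 573974/564657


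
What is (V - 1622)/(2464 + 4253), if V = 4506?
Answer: 2884/6717 ≈ 0.42936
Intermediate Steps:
(V - 1622)/(2464 + 4253) = (4506 - 1622)/(2464 + 4253) = 2884/6717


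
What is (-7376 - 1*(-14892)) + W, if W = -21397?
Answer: -13881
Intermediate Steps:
(-7376 - 1*(-14892)) + W = (-7376 - 1*(-14892)) - 21397 = (-7376 + 14892) - 21397 = 7516 - 21397 = -13881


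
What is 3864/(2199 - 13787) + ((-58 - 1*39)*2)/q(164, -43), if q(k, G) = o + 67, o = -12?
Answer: -615148/159335 ≈ -3.8607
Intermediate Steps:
q(k, G) = 55 (q(k, G) = -12 + 67 = 55)
3864/(2199 - 13787) + ((-58 - 1*39)*2)/q(164, -43) = 3864/(2199 - 13787) + ((-58 - 1*39)*2)/55 = 3864/(-11588) + ((-58 - 39)*2)*(1/55) = 3864*(-1/11588) - 97*2*(1/55) = -966/2897 - 194*1/55 = -966/2897 - 194/55 = -615148/159335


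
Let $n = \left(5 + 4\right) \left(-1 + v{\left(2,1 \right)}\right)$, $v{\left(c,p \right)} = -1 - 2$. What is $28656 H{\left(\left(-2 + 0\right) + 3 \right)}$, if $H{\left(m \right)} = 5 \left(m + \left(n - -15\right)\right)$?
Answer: $-2865600$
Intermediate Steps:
$v{\left(c,p \right)} = -3$ ($v{\left(c,p \right)} = -1 - 2 = -3$)
$n = -36$ ($n = \left(5 + 4\right) \left(-1 - 3\right) = 9 \left(-4\right) = -36$)
$H{\left(m \right)} = -105 + 5 m$ ($H{\left(m \right)} = 5 \left(m - 21\right) = 5 \left(-21 + m\right) = -105 + 5 m$)
$28656 H{\left(\left(-2 + 0\right) + 3 \right)} = 28656 \left(-105 + 5 \left(\left(-2 + 0\right) + 3\right)\right) = 28656 \left(-105 + 5 \left(-2 + 3\right)\right) = 28656 \left(-105 + 5 \cdot 1\right) = 28656 \left(-105 + 5\right) = 28656 \left(-100\right) = -2865600$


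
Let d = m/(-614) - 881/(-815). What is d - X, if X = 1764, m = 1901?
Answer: -883731621/500410 ≈ -1766.0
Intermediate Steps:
d = -1008381/500410 (d = 1901/(-614) - 881/(-815) = 1901*(-1/614) - 881*(-1/815) = -1901/614 + 881/815 = -1008381/500410 ≈ -2.0151)
d - X = -1008381/500410 - 1*1764 = -1008381/500410 - 1764 = -883731621/500410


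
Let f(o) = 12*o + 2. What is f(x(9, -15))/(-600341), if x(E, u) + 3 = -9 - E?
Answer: 250/600341 ≈ 0.00041643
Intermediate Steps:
x(E, u) = -12 - E (x(E, u) = -3 + (-9 - E) = -12 - E)
f(o) = 2 + 12*o
f(x(9, -15))/(-600341) = (2 + 12*(-12 - 1*9))/(-600341) = (2 + 12*(-12 - 9))*(-1/600341) = (2 + 12*(-21))*(-1/600341) = (2 - 252)*(-1/600341) = -250*(-1/600341) = 250/600341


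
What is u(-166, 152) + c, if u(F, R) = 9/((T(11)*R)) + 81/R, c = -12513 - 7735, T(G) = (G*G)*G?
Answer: -1024076389/50578 ≈ -20247.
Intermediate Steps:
T(G) = G**3 (T(G) = G**2*G = G**3)
c = -20248
u(F, R) = 107820/(1331*R) (u(F, R) = 9/((11**3*R)) + 81/R = 9/((1331*R)) + 81/R = 9*(1/(1331*R)) + 81/R = 9/(1331*R) + 81/R = 107820/(1331*R))
u(-166, 152) + c = (107820/1331)/152 - 20248 = (107820/1331)*(1/152) - 20248 = 26955/50578 - 20248 = -1024076389/50578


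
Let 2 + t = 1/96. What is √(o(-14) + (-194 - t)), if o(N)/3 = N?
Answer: I*√134790/24 ≈ 15.297*I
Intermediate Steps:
o(N) = 3*N
t = -191/96 (t = -2 + 1/96 = -191/96 ≈ -1.9896)
√(o(-14) + (-194 - t)) = √(3*(-14) + (-194 - 1*(-191/96))) = √(-42 + (-194 + 191/96)) = √(-42 - 18433/96) = √(-22465/96) = I*√134790/24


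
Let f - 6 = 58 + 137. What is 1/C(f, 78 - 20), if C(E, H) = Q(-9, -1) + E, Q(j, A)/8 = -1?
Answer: 1/193 ≈ 0.0051813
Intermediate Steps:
Q(j, A) = -8 (Q(j, A) = 8*(-1) = -8)
f = 201 (f = 6 + (58 + 137) = 6 + 195 = 201)
C(E, H) = -8 + E
1/C(f, 78 - 20) = 1/(-8 + 201) = 1/193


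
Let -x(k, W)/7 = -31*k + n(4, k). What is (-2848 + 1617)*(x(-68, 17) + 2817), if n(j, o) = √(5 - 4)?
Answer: 14705526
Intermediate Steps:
n(j, o) = 1 (n(j, o) = √1 = 1)
x(k, W) = -7 + 217*k (x(k, W) = -7*(-31*k + 1) = -7*(1 - 31*k) = -7 + 217*k)
(-2848 + 1617)*(x(-68, 17) + 2817) = (-2848 + 1617)*((-7 + 217*(-68)) + 2817) = -1231*((-7 - 14756) + 2817) = -1231*(-14763 + 2817) = -1231*(-11946) = 14705526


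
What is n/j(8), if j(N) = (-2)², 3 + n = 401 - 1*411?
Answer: -13/4 ≈ -3.2500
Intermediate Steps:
n = -13 (n = -3 + (401 - 1*411) = -3 + (401 - 411) = -3 - 10 = -13)
j(N) = 4
n/j(8) = -13/4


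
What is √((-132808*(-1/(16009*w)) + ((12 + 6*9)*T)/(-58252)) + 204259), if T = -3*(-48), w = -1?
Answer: √11101798072850125961355/233139067 ≈ 451.94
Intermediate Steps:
T = 144
√((-132808*(-1/(16009*w)) + ((12 + 6*9)*T)/(-58252)) + 204259) = √((-132808/((-1*(-16009))) + ((12 + 6*9)*144)/(-58252)) + 204259) = √((-132808/16009 + ((12 + 54)*144)*(-1/58252)) + 204259) = √((-132808*1/16009 + (66*144)*(-1/58252)) + 204259) = √((-132808/16009 + 9504*(-1/58252)) + 204259) = √((-132808/16009 - 2376/14563) + 204259) = √(-1972120288/233139067 + 204259) = √(47618780566065/233139067) = √11101798072850125961355/233139067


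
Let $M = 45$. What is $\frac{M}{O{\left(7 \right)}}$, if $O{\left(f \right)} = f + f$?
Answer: $\frac{45}{14} \approx 3.2143$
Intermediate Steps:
$O{\left(f \right)} = 2 f$
$\frac{M}{O{\left(7 \right)}} = \frac{45}{2 \cdot 7} = \frac{45}{14}$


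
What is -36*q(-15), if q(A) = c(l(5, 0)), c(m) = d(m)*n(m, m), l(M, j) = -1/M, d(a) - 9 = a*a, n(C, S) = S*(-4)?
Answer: -32544/125 ≈ -260.35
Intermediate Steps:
n(C, S) = -4*S
d(a) = 9 + a**2 (d(a) = 9 + a*a = 9 + a**2)
c(m) = -4*m*(9 + m**2) (c(m) = (9 + m**2)*(-4*m) = -4*m*(9 + m**2))
q(A) = 904/125 (q(A) = -4*(-1/5)*(9 + (-1/5)**2) = -4*(-1/5)*(9 + 1/25) = -4*(-1/5)*226/25 = 904/125)
-36*q(-15) = -36*904/125 = -32544/125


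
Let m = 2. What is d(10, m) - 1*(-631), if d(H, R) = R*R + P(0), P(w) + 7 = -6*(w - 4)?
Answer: 652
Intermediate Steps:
P(w) = 17 - 6*w (P(w) = -7 - 6*(w - 4) = -7 - 6*(-4 + w) = -7 + (24 - 6*w) = 17 - 6*w)
d(H, R) = 17 + R² (d(H, R) = R*R + (17 - 6*0) = R² + (17 + 0) = R² + 17 = 17 + R²)
d(10, m) - 1*(-631) = (17 + 2²) - 1*(-631) = (17 + 4) + 631 = 21 + 631 = 652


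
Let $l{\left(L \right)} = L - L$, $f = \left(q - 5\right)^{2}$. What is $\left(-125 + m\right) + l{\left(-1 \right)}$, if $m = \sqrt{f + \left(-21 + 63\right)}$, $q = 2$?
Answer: $-125 + \sqrt{51} \approx -117.86$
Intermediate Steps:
$f = 9$ ($f = \left(2 - 5\right)^{2} = \left(-3\right)^{2} = 9$)
$m = \sqrt{51}$ ($m = \sqrt{9 + \left(-21 + 63\right)} = \sqrt{9 + 42} = \sqrt{51} \approx 7.1414$)
$l{\left(L \right)} = 0$
$\left(-125 + m\right) + l{\left(-1 \right)} = \left(-125 + \sqrt{51}\right) + 0 = -125 + \sqrt{51}$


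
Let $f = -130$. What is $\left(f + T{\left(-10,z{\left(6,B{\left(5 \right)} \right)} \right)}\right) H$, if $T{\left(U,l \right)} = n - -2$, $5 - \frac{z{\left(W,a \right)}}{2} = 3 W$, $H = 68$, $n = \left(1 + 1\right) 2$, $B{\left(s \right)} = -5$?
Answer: $-8432$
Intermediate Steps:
$n = 4$ ($n = 2 \cdot 2 = 4$)
$z{\left(W,a \right)} = 10 - 6 W$ ($z{\left(W,a \right)} = 10 - 2 \cdot 3 W = 10 - 6 W$)
$T{\left(U,l \right)} = 6$ ($T{\left(U,l \right)} = 4 - -2 = 4 + 2 = 6$)
$\left(f + T{\left(-10,z{\left(6,B{\left(5 \right)} \right)} \right)}\right) H = \left(-130 + 6\right) 68 = \left(-124\right) 68 = -8432$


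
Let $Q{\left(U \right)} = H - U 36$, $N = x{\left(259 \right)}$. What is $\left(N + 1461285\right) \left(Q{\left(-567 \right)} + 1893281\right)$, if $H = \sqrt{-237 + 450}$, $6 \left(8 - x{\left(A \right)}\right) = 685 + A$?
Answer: $\frac{8388495292051}{3} + \frac{4383407 \sqrt{213}}{3} \approx 2.7962 \cdot 10^{12}$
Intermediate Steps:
$x{\left(A \right)} = - \frac{637}{6} - \frac{A}{6}$ ($x{\left(A \right)} = 8 - \frac{685 + A}{6} = 8 - \left(\frac{685}{6} + \frac{A}{6}\right) = - \frac{637}{6} - \frac{A}{6}$)
$H = \sqrt{213} \approx 14.595$
$N = - \frac{448}{3}$ ($N = - \frac{637}{6} - \frac{259}{6} = - \frac{448}{3} \approx -149.33$)
$Q{\left(U \right)} = \sqrt{213} - 36 U$ ($Q{\left(U \right)} = \sqrt{213} - U 36 = \sqrt{213} - 36 U$)
$\left(N + 1461285\right) \left(Q{\left(-567 \right)} + 1893281\right) = \left(- \frac{448}{3} + 1461285\right) \left(\left(\sqrt{213} - -20412\right) + 1893281\right) = \frac{4383407 \left(\left(\sqrt{213} + 20412\right) + 1893281\right)}{3} = \frac{4383407 \left(\left(20412 + \sqrt{213}\right) + 1893281\right)}{3} = \frac{4383407 \left(1913693 + \sqrt{213}\right)}{3} = \frac{8388495292051}{3} + \frac{4383407 \sqrt{213}}{3}$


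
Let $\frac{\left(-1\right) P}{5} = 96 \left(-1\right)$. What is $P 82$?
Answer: $39360$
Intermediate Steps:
$P = 480$ ($P = - 5 \cdot 96 \left(-1\right) = \left(-5\right) \left(-96\right) = 480$)
$P 82 = 480 \cdot 82 = 39360$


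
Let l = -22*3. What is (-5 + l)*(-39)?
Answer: 2769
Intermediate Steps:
l = -66
(-5 + l)*(-39) = (-5 - 66)*(-39) = -71*(-39) = 2769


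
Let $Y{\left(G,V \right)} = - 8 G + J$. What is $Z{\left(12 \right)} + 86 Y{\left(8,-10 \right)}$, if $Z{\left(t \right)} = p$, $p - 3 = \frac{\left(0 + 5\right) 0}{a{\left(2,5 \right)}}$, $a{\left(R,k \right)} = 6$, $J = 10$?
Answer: $-4641$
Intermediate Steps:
$p = 3$ ($p = 3 + \frac{\left(0 + 5\right) 0}{6} = 3 + 5 \cdot 0 \cdot \frac{1}{6} = 3 + 0 \cdot \frac{1}{6} = 3 + 0 = 3$)
$Z{\left(t \right)} = 3$
$Y{\left(G,V \right)} = 10 - 8 G$ ($Y{\left(G,V \right)} = - 8 G + 10 = 10 - 8 G$)
$Z{\left(12 \right)} + 86 Y{\left(8,-10 \right)} = 3 + 86 \left(10 - 64\right) = 3 + 86 \left(-54\right) = 3 - 4644 = -4641$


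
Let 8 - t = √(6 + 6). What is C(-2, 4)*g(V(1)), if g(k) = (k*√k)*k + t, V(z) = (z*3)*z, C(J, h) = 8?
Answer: 64 + 56*√3 ≈ 160.99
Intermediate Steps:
t = 8 - 2*√3 (t = 8 - √(6 + 6) = 8 - √12 = 8 - 2*√3 ≈ 4.5359)
V(z) = 3*z² (V(z) = (3*z)*z = 3*z²)
g(k) = 8 + k^(5/2) - 2*√3 (g(k) = (k*√k)*k + (8 - 2*√3) = k^(3/2)*k + (8 - 2*√3) = k^(5/2) + (8 - 2*√3) = 8 + k^(5/2) - 2*√3)
C(-2, 4)*g(V(1)) = 8*(8 + (3*1²)^(5/2) - 2*√3) = 8*(8 + (3*1)^(5/2) - 2*√3) = 8*(8 + 3^(5/2) - 2*√3) = 8*(8 + 9*√3 - 2*√3) = 8*(8 + 7*√3) = 64 + 56*√3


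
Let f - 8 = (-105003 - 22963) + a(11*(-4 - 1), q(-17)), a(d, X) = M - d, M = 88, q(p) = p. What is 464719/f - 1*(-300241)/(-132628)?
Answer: -100010054947/16951847820 ≈ -5.8997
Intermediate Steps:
a(d, X) = 88 - d
f = -127815 (f = 8 + ((-105003 - 22963) + (88 - 11*(-4 - 1))) = 8 + (-127966 + (88 - 11*(-5))) = 8 + (-127966 + (88 - 1*(-55))) = 8 + (-127966 + (88 + 55)) = 8 + (-127966 + 143) = 8 - 127823 = -127815)
464719/f - 1*(-300241)/(-132628) = 464719/(-127815) - 1*(-300241)/(-132628) = 464719*(-1/127815) + 300241*(-1/132628) = -464719/127815 - 300241/132628 = -100010054947/16951847820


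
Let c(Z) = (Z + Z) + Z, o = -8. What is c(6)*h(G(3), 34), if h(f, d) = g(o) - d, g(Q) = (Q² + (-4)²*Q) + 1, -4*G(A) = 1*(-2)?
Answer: -1746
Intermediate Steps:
G(A) = ½ (G(A) = -(-2)/4 = -¼*(-2) = ½)
c(Z) = 3*Z (c(Z) = 2*Z + Z = 3*Z)
g(Q) = 1 + Q² + 16*Q (g(Q) = (Q² + 16*Q) + 1 = 1 + Q² + 16*Q)
h(f, d) = -63 - d (h(f, d) = (1 + (-8)² + 16*(-8)) - d = (1 + 64 - 128) - d = -63 - d)
c(6)*h(G(3), 34) = (3*6)*(-63 - 1*34) = 18*(-63 - 34) = 18*(-97) = -1746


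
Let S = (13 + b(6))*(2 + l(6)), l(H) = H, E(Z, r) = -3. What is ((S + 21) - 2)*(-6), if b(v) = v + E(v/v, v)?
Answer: -882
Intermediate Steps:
b(v) = -3 + v (b(v) = v - 3 = -3 + v)
S = 128 (S = (13 + (-3 + 6))*(2 + 6) = (13 + 3)*8 = 16*8 = 128)
((S + 21) - 2)*(-6) = ((128 + 21) - 2)*(-6) = (149 - 2)*(-6) = 147*(-6) = -882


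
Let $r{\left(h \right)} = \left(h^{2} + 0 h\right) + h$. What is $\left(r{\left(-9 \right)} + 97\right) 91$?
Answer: $15379$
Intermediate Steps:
$r{\left(h \right)} = h + h^{2}$ ($r{\left(h \right)} = \left(h^{2} + 0\right) + h = h^{2} + h = h + h^{2}$)
$\left(r{\left(-9 \right)} + 97\right) 91 = \left(- 9 \left(1 - 9\right) + 97\right) 91 = \left(\left(-9\right) \left(-8\right) + 97\right) 91 = \left(72 + 97\right) 91 = 169 \cdot 91 = 15379$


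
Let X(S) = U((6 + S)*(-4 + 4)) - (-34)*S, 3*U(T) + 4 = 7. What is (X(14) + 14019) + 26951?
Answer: 41447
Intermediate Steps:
U(T) = 1 (U(T) = -4/3 + (1/3)*7 = -4/3 + 7/3 = 1)
X(S) = 1 + 34*S (X(S) = 1 - (-34)*S = 1 + 34*S)
(X(14) + 14019) + 26951 = ((1 + 34*14) + 14019) + 26951 = ((1 + 476) + 14019) + 26951 = (477 + 14019) + 26951 = 14496 + 26951 = 41447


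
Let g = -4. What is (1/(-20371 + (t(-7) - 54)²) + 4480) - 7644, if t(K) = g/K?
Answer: -2715670741/858303 ≈ -3164.0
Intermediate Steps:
t(K) = -4/K
(1/(-20371 + (t(-7) - 54)²) + 4480) - 7644 = (1/(-20371 + (-4/(-7) - 54)²) + 4480) - 7644 = (1/(-20371 + (-4*(-⅐) - 54)²) + 4480) - 7644 = (1/(-20371 + (4/7 - 54)²) + 4480) - 7644 = (1/(-20371 + (-374/7)²) + 4480) - 7644 = (1/(-20371 + 139876/49) + 4480) - 7644 = (1/(-858303/49) + 4480) - 7644 = (-49/858303 + 4480) - 7644 = 3845197391/858303 - 7644 = -2715670741/858303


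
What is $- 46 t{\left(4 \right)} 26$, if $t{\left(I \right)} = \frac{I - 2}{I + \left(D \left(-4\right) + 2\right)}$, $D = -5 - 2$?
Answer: $- \frac{1196}{17} \approx -70.353$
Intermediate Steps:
$D = -7$ ($D = -5 - 2 = -7$)
$t{\left(I \right)} = \frac{-2 + I}{30 + I}$ ($t{\left(I \right)} = \frac{I - 2}{I + \left(\left(-7\right) \left(-4\right) + 2\right)} = \frac{-2 + I}{I + \left(28 + 2\right)} = \frac{-2 + I}{I + 30} = \frac{-2 + I}{30 + I}$)
$- 46 t{\left(4 \right)} 26 = - 46 \frac{-2 + 4}{30 + 4} \cdot 26 = - 46 \cdot \frac{1}{34} \cdot 2 \cdot 26 = \left(-46\right) \frac{1}{17} \cdot 26 = \left(- \frac{46}{17}\right) 26 = - \frac{1196}{17}$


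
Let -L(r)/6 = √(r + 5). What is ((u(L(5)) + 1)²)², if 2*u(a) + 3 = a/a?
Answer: 0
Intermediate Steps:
L(r) = -6*√(5 + r) (L(r) = -6*√(r + 5) = -6*√(5 + r))
u(a) = -1 (u(a) = -3/2 + (a/a)/2 = -3/2 + (½)*1 = -3/2 + ½ = -1)
((u(L(5)) + 1)²)² = ((-1 + 1)²)² = (0²)² = 0² = 0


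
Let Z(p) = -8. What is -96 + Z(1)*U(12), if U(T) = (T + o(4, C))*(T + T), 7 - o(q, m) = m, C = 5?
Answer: -2784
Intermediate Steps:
o(q, m) = 7 - m
U(T) = 2*T*(2 + T) (U(T) = (T + (7 - 1*5))*(T + T) = (T + (7 - 5))*(2*T) = (T + 2)*(2*T) = (2 + T)*(2*T) = 2*T*(2 + T))
-96 + Z(1)*U(12) = -96 - 16*12*(2 + 12) = -96 - 16*12*14 = -96 - 8*336 = -96 - 2688 = -2784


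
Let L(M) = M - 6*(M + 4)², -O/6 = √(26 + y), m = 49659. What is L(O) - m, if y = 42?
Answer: -64443 + 564*√17 ≈ -62118.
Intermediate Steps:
O = -12*√17 (O = -6*√(26 + 42) = -12*√17 ≈ -49.477)
L(M) = M - 6*(4 + M)²
L(O) - m = (-12*√17 - 6*(4 - 12*√17)²) - 1*49659 = (-12*√17 - 6*(4 - 12*√17)²) - 49659 = -49659 - 12*√17 - 6*(4 - 12*√17)²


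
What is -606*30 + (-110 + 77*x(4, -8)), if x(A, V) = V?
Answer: -18906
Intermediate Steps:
-606*30 + (-110 + 77*x(4, -8)) = -606*30 + (-110 + 77*(-8)) = -18180 + (-110 - 616) = -18180 - 726 = -18906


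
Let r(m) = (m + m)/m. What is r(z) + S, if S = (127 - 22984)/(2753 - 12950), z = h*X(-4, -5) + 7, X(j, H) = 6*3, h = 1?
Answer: 14417/3399 ≈ 4.2415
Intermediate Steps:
X(j, H) = 18
z = 25 (z = 1*18 + 7 = 18 + 7 = 25)
r(m) = 2 (r(m) = (2*m)/m = 2)
S = 7619/3399 (S = -22857/(-10197) = -22857*(-1/10197) = 7619/3399 ≈ 2.2415)
r(z) + S = 2 + 7619/3399 = 14417/3399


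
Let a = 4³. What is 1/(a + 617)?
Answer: 1/681 ≈ 0.0014684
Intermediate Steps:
a = 64
1/(a + 617) = 1/(64 + 617) = 1/681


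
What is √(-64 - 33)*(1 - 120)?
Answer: -119*I*√97 ≈ -1172.0*I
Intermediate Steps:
√(-64 - 33)*(1 - 120) = √(-97)*(-119) = (I*√97)*(-119) = -119*I*√97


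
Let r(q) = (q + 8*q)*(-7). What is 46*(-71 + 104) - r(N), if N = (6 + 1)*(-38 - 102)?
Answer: -60222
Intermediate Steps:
N = -980 (N = 7*(-140) = -980)
r(q) = -63*q (r(q) = (9*q)*(-7) = -63*q)
46*(-71 + 104) - r(N) = 46*(-71 + 104) - (-63)*(-980) = 46*33 - 1*61740 = 1518 - 61740 = -60222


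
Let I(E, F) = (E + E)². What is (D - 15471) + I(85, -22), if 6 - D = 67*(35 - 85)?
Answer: 16785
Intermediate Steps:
I(E, F) = 4*E² (I(E, F) = (2*E)² = 4*E²)
D = 3356 (D = 6 - 67*(35 - 85) = 6 - 67*(-50) = 6 - 1*(-3350) = 6 + 3350 = 3356)
(D - 15471) + I(85, -22) = (3356 - 15471) + 4*85² = -12115 + 4*7225 = -12115 + 28900 = 16785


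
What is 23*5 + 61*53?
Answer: 3348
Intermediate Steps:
23*5 + 61*53 = 115 + 3233 = 3348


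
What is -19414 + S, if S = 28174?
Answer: 8760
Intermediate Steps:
-19414 + S = -19414 + 28174 = 8760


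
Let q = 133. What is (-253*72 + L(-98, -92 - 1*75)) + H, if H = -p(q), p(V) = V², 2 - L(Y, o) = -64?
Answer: -35839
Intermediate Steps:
L(Y, o) = 66 (L(Y, o) = 2 - 1*(-64) = 2 + 64 = 66)
H = -17689 (H = -1*133² = -1*17689 = -17689)
(-253*72 + L(-98, -92 - 1*75)) + H = (-253*72 + 66) - 17689 = (-18216 + 66) - 17689 = -18150 - 17689 = -35839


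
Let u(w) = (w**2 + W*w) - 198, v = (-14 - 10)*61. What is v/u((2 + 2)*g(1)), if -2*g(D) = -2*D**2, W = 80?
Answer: -244/23 ≈ -10.609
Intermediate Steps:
v = -1464 (v = -24*61 = -1464)
g(D) = D**2 (g(D) = -(-1)*D**2 = D**2)
u(w) = -198 + w**2 + 80*w (u(w) = (w**2 + 80*w) - 198 = -198 + w**2 + 80*w)
v/u((2 + 2)*g(1)) = -1464/(-198 + ((2 + 2)*1**2)**2 + 80*((2 + 2)*1**2)) = -1464/(-198 + (4*1)**2 + 80*(4*1)) = -1464/(-198 + 4**2 + 80*4) = -1464/(-198 + 16 + 320) = -1464/138 = -1464*1/138 = -244/23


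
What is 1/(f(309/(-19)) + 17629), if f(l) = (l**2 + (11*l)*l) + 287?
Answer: 361/7613448 ≈ 4.7416e-5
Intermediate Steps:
f(l) = 287 + 12*l**2 (f(l) = (l**2 + 11*l**2) + 287 = 12*l**2 + 287 = 287 + 12*l**2)
1/(f(309/(-19)) + 17629) = 1/((287 + 12*(309/(-19))**2) + 17629) = 1/((287 + 12*(309*(-1/19))**2) + 17629) = 1/((287 + 12*(-309/19)**2) + 17629) = 1/((287 + 12*(95481/361)) + 17629) = 1/((287 + 1145772/361) + 17629) = 1/(1249379/361 + 17629) = 1/(7613448/361) = 361/7613448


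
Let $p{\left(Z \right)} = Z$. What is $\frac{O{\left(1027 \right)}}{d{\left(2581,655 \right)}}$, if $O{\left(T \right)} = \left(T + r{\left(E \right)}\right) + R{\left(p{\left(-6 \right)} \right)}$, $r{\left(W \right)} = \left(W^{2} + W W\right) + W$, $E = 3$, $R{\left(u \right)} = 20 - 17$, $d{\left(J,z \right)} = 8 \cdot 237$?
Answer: $\frac{1051}{1896} \approx 0.55433$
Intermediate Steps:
$d{\left(J,z \right)} = 1896$
$R{\left(u \right)} = 3$ ($R{\left(u \right)} = 20 - 17 = 3$)
$r{\left(W \right)} = W + 2 W^{2}$ ($r{\left(W \right)} = \left(W^{2} + W^{2}\right) + W = 2 W^{2} + W = W + 2 W^{2}$)
$O{\left(T \right)} = 24 + T$ ($O{\left(T \right)} = \left(T + 3 \left(1 + 2 \cdot 3\right)\right) + 3 = \left(T + 3 \left(1 + 6\right)\right) + 3 = \left(T + 3 \cdot 7\right) + 3 = \left(T + 21\right) + 3 = \left(21 + T\right) + 3 = 24 + T$)
$\frac{O{\left(1027 \right)}}{d{\left(2581,655 \right)}} = \frac{24 + 1027}{1896} = 1051 \cdot \frac{1}{1896} = \frac{1051}{1896}$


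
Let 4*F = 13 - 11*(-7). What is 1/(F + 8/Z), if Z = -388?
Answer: 194/4361 ≈ 0.044485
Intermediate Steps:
F = 45/2 (F = (13 - 11*(-7))/4 = (13 + 77)/4 = (¼)*90 = 45/2 ≈ 22.500)
1/(F + 8/Z) = 1/(45/2 + 8/(-388)) = 1/(45/2 + 8*(-1/388)) = 1/(45/2 - 2/97) = 1/(4361/194) = 194/4361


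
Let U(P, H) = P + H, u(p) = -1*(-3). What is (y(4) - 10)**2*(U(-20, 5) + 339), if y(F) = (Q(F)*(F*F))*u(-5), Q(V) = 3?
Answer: 5817744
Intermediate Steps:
u(p) = 3
y(F) = 9*F**2 (y(F) = (3*(F*F))*3 = (3*F**2)*3 = 9*F**2)
U(P, H) = H + P
(y(4) - 10)**2*(U(-20, 5) + 339) = (9*4**2 - 10)**2*((5 - 20) + 339) = (9*16 - 10)**2*(-15 + 339) = (144 - 10)**2*324 = 134**2*324 = 17956*324 = 5817744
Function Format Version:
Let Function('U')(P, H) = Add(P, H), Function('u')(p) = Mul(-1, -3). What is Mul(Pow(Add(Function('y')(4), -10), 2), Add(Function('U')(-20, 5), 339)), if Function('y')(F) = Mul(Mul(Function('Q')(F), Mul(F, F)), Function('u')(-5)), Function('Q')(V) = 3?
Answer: 5817744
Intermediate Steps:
Function('u')(p) = 3
Function('y')(F) = Mul(9, Pow(F, 2)) (Function('y')(F) = Mul(Mul(3, Mul(F, F)), 3) = Mul(Mul(3, Pow(F, 2)), 3) = Mul(9, Pow(F, 2)))
Function('U')(P, H) = Add(H, P)
Mul(Pow(Add(Function('y')(4), -10), 2), Add(Function('U')(-20, 5), 339)) = Mul(Pow(Add(Mul(9, Pow(4, 2)), -10), 2), Add(Add(5, -20), 339)) = Mul(Pow(Add(Mul(9, 16), -10), 2), Add(-15, 339)) = Mul(Pow(Add(144, -10), 2), 324) = Mul(Pow(134, 2), 324) = Mul(17956, 324) = 5817744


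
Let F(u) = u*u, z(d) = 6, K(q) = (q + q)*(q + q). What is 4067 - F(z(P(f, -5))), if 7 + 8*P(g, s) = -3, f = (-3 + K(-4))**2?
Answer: 4031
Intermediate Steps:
K(q) = 4*q**2 (K(q) = (2*q)*(2*q) = 4*q**2)
f = 3721 (f = (-3 + 4*(-4)**2)**2 = (-3 + 4*16)**2 = (-3 + 64)**2 = 61**2 = 3721)
P(g, s) = -5/4 (P(g, s) = -7/8 + (1/8)*(-3) = -7/8 - 3/8 = -5/4)
F(u) = u**2
4067 - F(z(P(f, -5))) = 4067 - 1*6**2 = 4067 - 1*36 = 4067 - 36 = 4031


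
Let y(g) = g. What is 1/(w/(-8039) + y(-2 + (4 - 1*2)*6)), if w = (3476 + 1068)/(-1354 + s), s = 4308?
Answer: 11873603/118733758 ≈ 0.10000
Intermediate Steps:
w = 2272/1477 (w = (3476 + 1068)/(-1354 + 4308) = 4544/2954 = 4544*(1/2954) = 2272/1477 ≈ 1.5383)
1/(w/(-8039) + y(-2 + (4 - 1*2)*6)) = 1/((2272/1477)/(-8039) + (-2 + (4 - 1*2)*6)) = 1/((2272/1477)*(-1/8039) + (-2 + (4 - 2)*6)) = 1/(-2272/11873603 + (-2 + 2*6)) = 1/(-2272/11873603 + (-2 + 12)) = 1/(-2272/11873603 + 10) = 1/(118733758/11873603) = 11873603/118733758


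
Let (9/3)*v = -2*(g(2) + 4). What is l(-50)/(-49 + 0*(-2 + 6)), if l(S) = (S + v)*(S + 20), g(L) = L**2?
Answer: -1660/49 ≈ -33.878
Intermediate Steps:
v = -16/3 (v = (-2*(2**2 + 4))/3 = (-2*(4 + 4))/3 = (-2*8)/3 = (1/3)*(-16) = -16/3 ≈ -5.3333)
l(S) = (20 + S)*(-16/3 + S) (l(S) = (S - 16/3)*(S + 20) = (-16/3 + S)*(20 + S) = (20 + S)*(-16/3 + S))
l(-50)/(-49 + 0*(-2 + 6)) = (-320/3 + (-50)**2 + (44/3)*(-50))/(-49 + 0*(-2 + 6)) = (-320/3 + 2500 - 2200/3)/(-49 + 0*4) = 1660/(-49 + 0) = 1660/(-49) = 1660*(-1/49) = -1660/49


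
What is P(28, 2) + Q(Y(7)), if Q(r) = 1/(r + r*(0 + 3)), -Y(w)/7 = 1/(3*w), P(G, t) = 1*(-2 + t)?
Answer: -3/4 ≈ -0.75000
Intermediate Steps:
P(G, t) = -2 + t
Y(w) = -7/(3*w)
Q(r) = 1/(4*r) (Q(r) = 1/(r + r*3) = 1/(r + 3*r) = 1/(4*r))
P(28, 2) + Q(Y(7)) = (-2 + 2) + 1/(4*((-7/3/7))) = 0 + 1/(4*((-7/3*1/7))) = 0 + 1/(4*(-1/3)) = 0 + (1/4)*(-3) = 0 - 3/4 = -3/4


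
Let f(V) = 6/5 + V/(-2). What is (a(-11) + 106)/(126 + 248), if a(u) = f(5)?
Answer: 1047/3740 ≈ 0.27995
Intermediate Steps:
f(V) = 6/5 - V/2 (f(V) = 6*(⅕) + V*(-½) = 6/5 - V/2)
a(u) = -13/10 (a(u) = 6/5 - ½*5 = 6/5 - 5/2 = -13/10)
(a(-11) + 106)/(126 + 248) = (-13/10 + 106)/(126 + 248) = (1047/10)/374 = (1047/10)*(1/374) = 1047/3740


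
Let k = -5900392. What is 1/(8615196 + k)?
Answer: 1/2714804 ≈ 3.6835e-7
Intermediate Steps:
1/(8615196 + k) = 1/(8615196 - 5900392) = 1/2714804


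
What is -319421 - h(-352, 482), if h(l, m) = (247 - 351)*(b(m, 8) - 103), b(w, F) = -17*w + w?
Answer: -1132181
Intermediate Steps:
b(w, F) = -16*w
h(l, m) = 10712 + 1664*m (h(l, m) = (247 - 351)*(-16*m - 103) = -104*(-103 - 16*m) = 10712 + 1664*m)
-319421 - h(-352, 482) = -319421 - (10712 + 1664*482) = -319421 - (10712 + 802048) = -319421 - 1*812760 = -319421 - 812760 = -1132181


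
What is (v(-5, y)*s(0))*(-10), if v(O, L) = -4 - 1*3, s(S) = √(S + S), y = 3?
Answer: 0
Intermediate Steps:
s(S) = √2*√S (s(S) = √(2*S) = √2*√S)
v(O, L) = -7 (v(O, L) = -4 - 3 = -7)
(v(-5, y)*s(0))*(-10) = -7*√2*√0*(-10) = -7*√2*0*(-10) = -7*0*(-10) = 0*(-10) = 0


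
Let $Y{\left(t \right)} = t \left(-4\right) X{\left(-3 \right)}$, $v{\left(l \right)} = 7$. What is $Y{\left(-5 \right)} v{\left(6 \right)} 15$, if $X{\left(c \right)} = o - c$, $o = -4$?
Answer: $-2100$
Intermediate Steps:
$X{\left(c \right)} = -4 - c$
$Y{\left(t \right)} = 4 t$ ($Y{\left(t \right)} = t \left(-4\right) \left(-4 - -3\right) = - 4 t \left(-4 + 3\right) = - 4 t \left(-1\right) = 4 t$)
$Y{\left(-5 \right)} v{\left(6 \right)} 15 = 4 \left(-5\right) 7 \cdot 15 = \left(-20\right) 7 \cdot 15 = \left(-140\right) 15 = -2100$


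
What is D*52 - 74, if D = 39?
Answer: 1954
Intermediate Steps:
D*52 - 74 = 39*52 - 74 = 2028 - 74 = 1954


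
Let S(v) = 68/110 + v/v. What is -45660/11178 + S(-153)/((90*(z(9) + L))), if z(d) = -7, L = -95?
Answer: -142313141/34838100 ≈ -4.0850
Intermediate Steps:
S(v) = 89/55 (S(v) = 68*(1/110) + 1 = 34/55 + 1 = 89/55)
-45660/11178 + S(-153)/((90*(z(9) + L))) = -45660/11178 + 89/(55*((90*(-7 - 95)))) = -45660*1/11178 + 89/(55*((90*(-102)))) = -7610/1863 + (89/55)/(-9180) = -7610/1863 + (89/55)*(-1/9180) = -7610/1863 - 89/504900 = -142313141/34838100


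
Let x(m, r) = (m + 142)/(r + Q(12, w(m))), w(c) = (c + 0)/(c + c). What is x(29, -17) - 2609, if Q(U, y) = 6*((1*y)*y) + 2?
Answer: -7865/3 ≈ -2621.7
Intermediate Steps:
w(c) = ½ (w(c) = c/((2*c)) = c*(1/(2*c)) = ½)
Q(U, y) = 2 + 6*y² (Q(U, y) = 6*(y*y) + 2 = 6*y² + 2 = 2 + 6*y²)
x(m, r) = (142 + m)/(7/2 + r) (x(m, r) = (m + 142)/(r + (2 + 6*(½)²)) = (142 + m)/(r + (2 + 6*(¼))) = (142 + m)/(r + (2 + 3/2)) = (142 + m)/(r + 7/2) = (142 + m)/(7/2 + r))
x(29, -17) - 2609 = 2*(142 + 29)/(7 + 2*(-17)) - 2609 = 2*171/(7 - 34) - 2609 = 2*171/(-27) - 2609 = 2*(-1/27)*171 - 2609 = -38/3 - 2609 = -7865/3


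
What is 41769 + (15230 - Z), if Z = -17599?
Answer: 74598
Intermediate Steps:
41769 + (15230 - Z) = 41769 + (15230 - 1*(-17599)) = 41769 + (15230 + 17599) = 41769 + 32829 = 74598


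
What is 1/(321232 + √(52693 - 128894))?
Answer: 321232/103190074025 - I*√76201/103190074025 ≈ 3.113e-6 - 2.6751e-9*I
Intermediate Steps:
1/(321232 + √(52693 - 128894)) = 1/(321232 + √(-76201)) = 1/(321232 + I*√76201)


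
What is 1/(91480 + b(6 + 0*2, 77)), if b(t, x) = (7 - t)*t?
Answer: 1/91486 ≈ 1.0931e-5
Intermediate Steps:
b(t, x) = t*(7 - t)
1/(91480 + b(6 + 0*2, 77)) = 1/(91480 + (6 + 0*2)*(7 - (6 + 0*2))) = 1/(91480 + (6 + 0)*(7 - (6 + 0))) = 1/(91480 + 6*(7 - 1*6)) = 1/(91480 + 6*(7 - 6)) = 1/(91480 + 6*1) = 1/(91480 + 6) = 1/91486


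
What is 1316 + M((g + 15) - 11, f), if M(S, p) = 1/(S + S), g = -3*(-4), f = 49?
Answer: 42113/32 ≈ 1316.0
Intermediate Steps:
g = 12
M(S, p) = 1/(2*S)
1316 + M((g + 15) - 11, f) = 1316 + 1/(2*((12 + 15) - 11)) = 1316 + 1/(2*(27 - 11)) = 1316 + (½)/16 = 1316 + (½)*(1/16) = 1316 + 1/32 = 42113/32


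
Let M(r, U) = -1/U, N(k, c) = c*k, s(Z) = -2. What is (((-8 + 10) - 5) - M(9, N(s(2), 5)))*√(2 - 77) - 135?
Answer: -135 - 31*I*√3/2 ≈ -135.0 - 26.847*I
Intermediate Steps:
(((-8 + 10) - 5) - M(9, N(s(2), 5)))*√(2 - 77) - 135 = (((-8 + 10) - 5) - (-1)/(5*(-2)))*√(2 - 77) - 135 = ((2 - 5) - (-1)/(-10))*√(-75) - 135 = (-3 - (-1)*(-1)/10)*(5*I*√3) - 135 = (-3 - 1*⅒)*(5*I*√3) - 135 = (-3 - ⅒)*(5*I*√3) - 135 = -31*I*√3/2 - 135 = -135 - 31*I*√3/2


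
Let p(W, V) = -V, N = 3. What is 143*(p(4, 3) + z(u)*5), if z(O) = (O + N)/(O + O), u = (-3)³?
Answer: -1001/9 ≈ -111.22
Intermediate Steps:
u = -27
z(O) = (3 + O)/(2*O) (z(O) = (O + 3)/(O + O) = (3 + O)/((2*O)) = (3 + O)*(1/(2*O)) = (3 + O)/(2*O))
143*(p(4, 3) + z(u)*5) = 143*(-1*3 + ((½)*(3 - 27)/(-27))*5) = 143*(-3 + ((½)*(-1/27)*(-24))*5) = 143*(-3 + (4/9)*5) = 143*(-3 + 20/9) = 143*(-7/9) = -1001/9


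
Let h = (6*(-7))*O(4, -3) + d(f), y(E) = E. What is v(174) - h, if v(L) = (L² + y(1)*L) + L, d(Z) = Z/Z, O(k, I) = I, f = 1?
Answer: 30497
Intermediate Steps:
d(Z) = 1
v(L) = L² + 2*L (v(L) = (L² + 1*L) + L = (L² + L) + L = (L + L²) + L = L² + 2*L)
h = 127 (h = (6*(-7))*(-3) + 1 = -42*(-3) + 1 = 126 + 1 = 127)
v(174) - h = 174*(2 + 174) - 1*127 = 174*176 - 127 = 30624 - 127 = 30497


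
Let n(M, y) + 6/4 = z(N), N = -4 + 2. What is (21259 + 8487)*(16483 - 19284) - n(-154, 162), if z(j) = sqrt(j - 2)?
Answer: -166637089/2 - 2*I ≈ -8.3319e+7 - 2.0*I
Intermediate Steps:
N = -2
z(j) = sqrt(-2 + j)
n(M, y) = -3/2 + 2*I (n(M, y) = -3/2 + sqrt(-2 - 2) = -3/2 + sqrt(-4) = -3/2 + 2*I)
(21259 + 8487)*(16483 - 19284) - n(-154, 162) = (21259 + 8487)*(16483 - 19284) - (-3/2 + 2*I) = 29746*(-2801) + (3/2 - 2*I) = -83318546 + (3/2 - 2*I) = -166637089/2 - 2*I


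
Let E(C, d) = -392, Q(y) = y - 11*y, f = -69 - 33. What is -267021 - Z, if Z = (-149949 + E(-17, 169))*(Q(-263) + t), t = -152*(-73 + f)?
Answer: 4394200409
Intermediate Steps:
f = -102
Q(y) = -10*y
t = 26600 (t = -152*(-73 - 102) = -152*(-175) = 26600)
Z = -4394467430 (Z = (-149949 - 392)*(-10*(-263) + 26600) = -150341*(2630 + 26600) = -150341*29230 = -4394467430)
-267021 - Z = -267021 - 1*(-4394467430) = -267021 + 4394467430 = 4394200409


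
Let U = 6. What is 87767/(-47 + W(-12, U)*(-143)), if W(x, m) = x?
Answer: 87767/1669 ≈ 52.587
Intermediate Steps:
87767/(-47 + W(-12, U)*(-143)) = 87767/(-47 - 12*(-143)) = 87767/(-47 + 1716) = 87767/1669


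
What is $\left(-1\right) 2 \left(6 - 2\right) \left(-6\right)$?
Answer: $48$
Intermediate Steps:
$\left(-1\right) 2 \left(6 - 2\right) \left(-6\right) = - 2 \left(6 - 2\right) \left(-6\right) = \left(-2\right) 4 \left(-6\right) = \left(-8\right) \left(-6\right) = 48$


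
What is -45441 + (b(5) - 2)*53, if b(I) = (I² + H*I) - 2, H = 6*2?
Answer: -41148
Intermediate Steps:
H = 12
b(I) = -2 + I² + 12*I (b(I) = (I² + 12*I) - 2 = -2 + I² + 12*I)
-45441 + (b(5) - 2)*53 = -45441 + ((-2 + 5² + 12*5) - 2)*53 = -45441 + ((-2 + 25 + 60) - 2)*53 = -45441 + (83 - 2)*53 = -45441 + 81*53 = -45441 + 4293 = -41148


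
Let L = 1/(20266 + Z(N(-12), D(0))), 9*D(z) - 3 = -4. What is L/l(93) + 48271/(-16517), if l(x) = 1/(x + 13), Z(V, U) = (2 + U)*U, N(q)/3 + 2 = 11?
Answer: -79096431397/27113134493 ≈ -2.9173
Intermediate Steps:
N(q) = 27 (N(q) = -6 + 3*11 = -6 + 33 = 27)
D(z) = -⅑ (D(z) = ⅓ + (⅑)*(-4) = ⅓ - 4/9 = -⅑)
Z(V, U) = U*(2 + U)
l(x) = 1/(13 + x)
L = 81/1641529 (L = 1/(20266 - (2 - ⅑)/9) = 1/(20266 - ⅑*17/9) = 1/(20266 - 17/81) = 1/(1641529/81) = 81/1641529 ≈ 4.9344e-5)
L/l(93) + 48271/(-16517) = 81/(1641529*(1/(13 + 93))) + 48271/(-16517) = 81/(1641529*(1/106)) + 48271*(-1/16517) = 81/(1641529*(1/106)) - 48271/16517 = (81/1641529)*106 - 48271/16517 = 8586/1641529 - 48271/16517 = -79096431397/27113134493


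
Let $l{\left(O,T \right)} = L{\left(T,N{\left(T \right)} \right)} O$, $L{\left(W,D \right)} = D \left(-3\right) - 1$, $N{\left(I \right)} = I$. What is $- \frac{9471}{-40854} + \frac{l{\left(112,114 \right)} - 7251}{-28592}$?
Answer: $\frac{32370825}{17698448} \approx 1.829$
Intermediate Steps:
$L{\left(W,D \right)} = -1 - 3 D$ ($L{\left(W,D \right)} = - 3 D - 1 = -1 - 3 D$)
$l{\left(O,T \right)} = O \left(-1 - 3 T\right)$ ($l{\left(O,T \right)} = \left(-1 - 3 T\right) O = O \left(-1 - 3 T\right)$)
$- \frac{9471}{-40854} + \frac{l{\left(112,114 \right)} - 7251}{-28592} = - \frac{9471}{-40854} + \frac{\left(-1\right) 112 \left(1 + 3 \cdot 114\right) - 7251}{-28592} = \left(-9471\right) \left(- \frac{1}{40854}\right) + \left(\left(-1\right) 112 \left(1 + 342\right) - 7251\right) \left(- \frac{1}{28592}\right) = \frac{287}{1238} + \left(\left(-1\right) 112 \cdot 343 - 7251\right) \left(- \frac{1}{28592}\right) = \frac{287}{1238} + \left(-38416 - 7251\right) \left(- \frac{1}{28592}\right) = \frac{287}{1238} - - \frac{45667}{28592} = \frac{287}{1238} + \frac{45667}{28592} = \frac{32370825}{17698448}$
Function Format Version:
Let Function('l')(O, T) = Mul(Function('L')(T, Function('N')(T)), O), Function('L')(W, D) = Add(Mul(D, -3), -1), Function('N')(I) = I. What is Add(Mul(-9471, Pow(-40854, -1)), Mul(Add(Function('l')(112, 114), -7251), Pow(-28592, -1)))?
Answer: Rational(32370825, 17698448) ≈ 1.8290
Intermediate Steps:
Function('L')(W, D) = Add(-1, Mul(-3, D)) (Function('L')(W, D) = Add(Mul(-3, D), -1) = Add(-1, Mul(-3, D)))
Function('l')(O, T) = Mul(O, Add(-1, Mul(-3, T))) (Function('l')(O, T) = Mul(Add(-1, Mul(-3, T)), O) = Mul(O, Add(-1, Mul(-3, T))))
Add(Mul(-9471, Pow(-40854, -1)), Mul(Add(Function('l')(112, 114), -7251), Pow(-28592, -1))) = Add(Mul(-9471, Pow(-40854, -1)), Mul(Add(Mul(-1, 112, Add(1, Mul(3, 114))), -7251), Pow(-28592, -1))) = Add(Mul(-9471, Rational(-1, 40854)), Mul(Add(Mul(-1, 112, Add(1, 342)), -7251), Rational(-1, 28592))) = Add(Rational(287, 1238), Mul(Add(Mul(-1, 112, 343), -7251), Rational(-1, 28592))) = Add(Rational(287, 1238), Mul(Add(-38416, -7251), Rational(-1, 28592))) = Add(Rational(287, 1238), Mul(-45667, Rational(-1, 28592))) = Add(Rational(287, 1238), Rational(45667, 28592)) = Rational(32370825, 17698448)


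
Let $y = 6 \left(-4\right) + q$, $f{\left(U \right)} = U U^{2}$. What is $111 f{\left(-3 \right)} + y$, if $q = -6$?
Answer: $-3027$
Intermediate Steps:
$f{\left(U \right)} = U^{3}$
$y = -30$ ($y = 6 \left(-4\right) - 6 = -24 - 6 = -30$)
$111 f{\left(-3 \right)} + y = 111 \left(-3\right)^{3} - 30 = 111 \left(-27\right) - 30 = -2997 - 30 = -3027$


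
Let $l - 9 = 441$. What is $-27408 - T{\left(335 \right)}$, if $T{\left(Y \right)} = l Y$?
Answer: $-178158$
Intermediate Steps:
$l = 450$ ($l = 9 + 441 = 450$)
$T{\left(Y \right)} = 450 Y$
$-27408 - T{\left(335 \right)} = -27408 - 450 \cdot 335 = -27408 - 150750 = -178158$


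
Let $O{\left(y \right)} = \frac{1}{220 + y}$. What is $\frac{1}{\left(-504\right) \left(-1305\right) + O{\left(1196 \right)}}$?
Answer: $\frac{1416}{931331521} \approx 1.5204 \cdot 10^{-6}$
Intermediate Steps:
$\frac{1}{\left(-504\right) \left(-1305\right) + O{\left(1196 \right)}} = \frac{1}{\left(-504\right) \left(-1305\right) + \frac{1}{220 + 1196}} = \frac{1}{657720 + \frac{1}{1416}} = \frac{1}{\frac{931331521}{1416}} = \frac{1416}{931331521}$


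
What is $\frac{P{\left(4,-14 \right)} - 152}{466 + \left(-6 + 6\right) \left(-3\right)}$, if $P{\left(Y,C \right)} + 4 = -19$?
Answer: $- \frac{175}{466} \approx -0.37554$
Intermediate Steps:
$P{\left(Y,C \right)} = -23$ ($P{\left(Y,C \right)} = -4 - 19 = -23$)
$\frac{P{\left(4,-14 \right)} - 152}{466 + \left(-6 + 6\right) \left(-3\right)} = \frac{-23 - 152}{466 + \left(-6 + 6\right) \left(-3\right)} = - \frac{175}{466 + 0 \left(-3\right)} = - \frac{175}{466 + 0} = - \frac{175}{466}$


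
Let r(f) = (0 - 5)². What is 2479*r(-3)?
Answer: 61975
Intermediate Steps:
r(f) = 25 (r(f) = (-5)² = 25)
2479*r(-3) = 2479*25 = 61975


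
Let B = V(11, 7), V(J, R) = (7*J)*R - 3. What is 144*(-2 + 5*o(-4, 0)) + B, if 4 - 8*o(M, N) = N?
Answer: 608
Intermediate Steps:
V(J, R) = -3 + 7*J*R (V(J, R) = 7*J*R - 3 = -3 + 7*J*R)
B = 536 (B = -3 + 7*11*7 = -3 + 539 = 536)
o(M, N) = ½ - N/8
144*(-2 + 5*o(-4, 0)) + B = 144*(-2 + 5*(½ - ⅛*0)) + 536 = 144*(-2 + 5*(½ + 0)) + 536 = 144*(-2 + 5*(½)) + 536 = 144*(-2 + 5/2) + 536 = 144*(½) + 536 = 72 + 536 = 608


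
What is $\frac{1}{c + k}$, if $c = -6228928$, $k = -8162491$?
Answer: $- \frac{1}{14391419} \approx -6.9486 \cdot 10^{-8}$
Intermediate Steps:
$\frac{1}{c + k} = \frac{1}{-6228928 - 8162491} = \frac{1}{-14391419} = - \frac{1}{14391419}$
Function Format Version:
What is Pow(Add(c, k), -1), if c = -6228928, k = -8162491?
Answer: Rational(-1, 14391419) ≈ -6.9486e-8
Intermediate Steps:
Pow(Add(c, k), -1) = Pow(Add(-6228928, -8162491), -1) = Pow(-14391419, -1) = Rational(-1, 14391419)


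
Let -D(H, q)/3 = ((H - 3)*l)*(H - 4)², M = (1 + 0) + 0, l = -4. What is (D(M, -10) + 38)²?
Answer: 31684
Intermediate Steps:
M = 1 (M = 1 + 0 = 1)
D(H, q) = -3*(-4 + H)²*(12 - 4*H) (D(H, q) = -3*(H - 3)*(-4)*(H - 4)² = -3*(-3 + H)*(-4)*(-4 + H)² = -3*(12 - 4*H)*(-4 + H)² = -3*(-4 + H)²*(12 - 4*H))
(D(M, -10) + 38)² = (12*(-4 + 1)²*(-3 + 1) + 38)² = (12*(-3)²*(-2) + 38)² = (12*9*(-2) + 38)² = (-216 + 38)² = (-178)² = 31684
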